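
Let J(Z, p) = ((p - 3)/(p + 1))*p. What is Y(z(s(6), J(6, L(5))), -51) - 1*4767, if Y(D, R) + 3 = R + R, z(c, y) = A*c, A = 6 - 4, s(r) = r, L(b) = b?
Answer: -4872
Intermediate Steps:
J(Z, p) = p*(-3 + p)/(1 + p) (J(Z, p) = ((-3 + p)/(1 + p))*p = p*(-3 + p)/(1 + p))
A = 2
z(c, y) = 2*c
Y(D, R) = -3 + 2*R (Y(D, R) = -3 + (R + R) = -3 + 2*R)
Y(z(s(6), J(6, L(5))), -51) - 1*4767 = (-3 + 2*(-51)) - 1*4767 = (-3 - 102) - 4767 = -105 - 4767 = -4872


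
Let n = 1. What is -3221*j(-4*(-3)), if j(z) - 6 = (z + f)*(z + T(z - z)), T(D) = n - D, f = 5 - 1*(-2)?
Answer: -814913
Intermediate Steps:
f = 7 (f = 5 + 2 = 7)
T(D) = 1 - D
j(z) = 6 + (1 + z)*(7 + z) (j(z) = 6 + (z + 7)*(z + (1 - (z - z))) = 6 + (7 + z)*(z + (1 - 1*0)) = 6 + (7 + z)*(z + (1 + 0)) = 6 + (7 + z)*(z + 1) = 6 + (7 + z)*(1 + z) = 6 + (1 + z)*(7 + z))
-3221*j(-4*(-3)) = -3221*(13 + (-4*(-3))² + 8*(-4*(-3))) = -3221*(13 + 12² + 8*12) = -3221*(13 + 144 + 96) = -3221*253 = -814913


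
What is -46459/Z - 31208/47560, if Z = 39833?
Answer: -431587288/236807185 ≈ -1.8225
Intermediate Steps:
-46459/Z - 31208/47560 = -46459/39833 - 31208/47560 = -46459*1/39833 - 31208*1/47560 = -46459/39833 - 3901/5945 = -431587288/236807185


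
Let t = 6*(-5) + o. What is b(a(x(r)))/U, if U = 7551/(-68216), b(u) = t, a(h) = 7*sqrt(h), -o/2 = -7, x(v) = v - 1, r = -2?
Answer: 1091456/7551 ≈ 144.54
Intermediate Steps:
x(v) = -1 + v
o = 14 (o = -2*(-7) = 14)
t = -16 (t = 6*(-5) + 14 = -30 + 14 = -16)
b(u) = -16
U = -7551/68216 (U = 7551*(-1/68216) = -7551/68216 ≈ -0.11069)
b(a(x(r)))/U = -16/(-7551/68216) = -16*(-68216/7551) = 1091456/7551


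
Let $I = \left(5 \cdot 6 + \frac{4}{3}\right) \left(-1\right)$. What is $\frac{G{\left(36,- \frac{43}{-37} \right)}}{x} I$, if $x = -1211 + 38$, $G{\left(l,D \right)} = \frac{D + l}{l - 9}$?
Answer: $\frac{129250}{3515481} \approx 0.036766$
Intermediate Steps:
$G{\left(l,D \right)} = \frac{D + l}{-9 + l}$
$x = -1173$
$I = - \frac{94}{3}$ ($I = \left(30 + 4 \cdot \frac{1}{3}\right) \left(-1\right) = \left(30 + \frac{4}{3}\right) \left(-1\right) = \frac{94}{3} \left(-1\right) = - \frac{94}{3} \approx -31.333$)
$\frac{G{\left(36,- \frac{43}{-37} \right)}}{x} I = \frac{\frac{1}{-9 + 36} \left(- \frac{43}{-37} + 36\right)}{-1173} \left(- \frac{94}{3}\right) = \frac{\left(-43\right) \left(- \frac{1}{37}\right) + 36}{27} \left(- \frac{1}{1173}\right) \left(- \frac{94}{3}\right) = \frac{\frac{43}{37} + 36}{27} \left(- \frac{1}{1173}\right) \left(- \frac{94}{3}\right) = \frac{1}{27} \cdot \frac{1375}{37} \left(- \frac{1}{1173}\right) \left(- \frac{94}{3}\right) = \frac{1375}{999} \left(- \frac{1}{1173}\right) \left(- \frac{94}{3}\right) = \left(- \frac{1375}{1171827}\right) \left(- \frac{94}{3}\right) = \frac{129250}{3515481}$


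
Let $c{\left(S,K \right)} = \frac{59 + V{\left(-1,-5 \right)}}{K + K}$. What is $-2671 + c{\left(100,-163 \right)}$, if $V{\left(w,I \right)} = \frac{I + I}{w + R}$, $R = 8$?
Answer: $- \frac{6095625}{2282} \approx -2671.2$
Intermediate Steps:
$V{\left(w,I \right)} = \frac{2 I}{8 + w}$ ($V{\left(w,I \right)} = \frac{I + I}{w + 8} = \frac{2 I}{8 + w}$)
$c{\left(S,K \right)} = \frac{403}{14 K}$ ($c{\left(S,K \right)} = \frac{59 + 2 \left(-5\right) \frac{1}{8 - 1}}{K + K} = \frac{59 + 2 \left(-5\right) \frac{1}{7}}{2 K} = \left(59 + 2 \left(-5\right) \frac{1}{7}\right) \frac{1}{2 K} = \left(59 - \frac{10}{7}\right) \frac{1}{2 K} = \frac{403 \frac{1}{2 K}}{7} = \frac{403}{14 K}$)
$-2671 + c{\left(100,-163 \right)} = -2671 + \frac{403}{14 \left(-163\right)} = -2671 + \frac{403}{14} \left(- \frac{1}{163}\right) = -2671 - \frac{403}{2282} = - \frac{6095625}{2282}$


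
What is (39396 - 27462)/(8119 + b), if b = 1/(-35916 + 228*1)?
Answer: 425900592/289750871 ≈ 1.4699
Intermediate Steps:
b = -1/35688 (b = 1/(-35916 + 228) = 1/(-35688) = -1/35688 ≈ -2.8021e-5)
(39396 - 27462)/(8119 + b) = (39396 - 27462)/(8119 - 1/35688) = 11934/(289750871/35688) = 11934*(35688/289750871) = 425900592/289750871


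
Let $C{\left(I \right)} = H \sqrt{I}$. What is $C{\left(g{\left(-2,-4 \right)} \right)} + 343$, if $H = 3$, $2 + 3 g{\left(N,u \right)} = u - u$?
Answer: $343 + i \sqrt{6} \approx 343.0 + 2.4495 i$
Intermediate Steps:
$g{\left(N,u \right)} = - \frac{2}{3}$ ($g{\left(N,u \right)} = - \frac{2}{3} + \frac{u - u}{3} = - \frac{2}{3} + \frac{1}{3} \cdot 0 = - \frac{2}{3} + 0 = - \frac{2}{3}$)
$C{\left(I \right)} = 3 \sqrt{I}$
$C{\left(g{\left(-2,-4 \right)} \right)} + 343 = 3 \sqrt{- \frac{2}{3}} + 343 = 3 \frac{i \sqrt{6}}{3} + 343 = i \sqrt{6} + 343 = 343 + i \sqrt{6}$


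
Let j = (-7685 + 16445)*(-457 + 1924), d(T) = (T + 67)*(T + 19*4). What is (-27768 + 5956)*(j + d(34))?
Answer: -280546598360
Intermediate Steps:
d(T) = (67 + T)*(76 + T) (d(T) = (67 + T)*(T + 76) = (67 + T)*(76 + T))
j = 12850920 (j = 8760*1467 = 12850920)
(-27768 + 5956)*(j + d(34)) = (-27768 + 5956)*(12850920 + (5092 + 34² + 143*34)) = -21812*(12850920 + (5092 + 1156 + 4862)) = -21812*(12850920 + 11110) = -21812*12862030 = -280546598360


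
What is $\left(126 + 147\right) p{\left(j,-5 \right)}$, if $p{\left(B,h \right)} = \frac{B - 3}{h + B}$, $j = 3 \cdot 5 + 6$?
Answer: $\frac{2457}{8} \approx 307.13$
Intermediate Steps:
$j = 21$ ($j = 15 + 6 = 21$)
$p{\left(B,h \right)} = \frac{-3 + B}{B + h}$
$\left(126 + 147\right) p{\left(j,-5 \right)} = \left(126 + 147\right) \frac{-3 + 21}{21 - 5} = 273 \cdot \frac{1}{16} \cdot 18 = 273 \cdot \frac{9}{8} = \frac{2457}{8}$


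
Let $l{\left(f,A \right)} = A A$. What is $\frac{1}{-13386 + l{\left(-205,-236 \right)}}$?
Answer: $\frac{1}{42310} \approx 2.3635 \cdot 10^{-5}$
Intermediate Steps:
$l{\left(f,A \right)} = A^{2}$
$\frac{1}{-13386 + l{\left(-205,-236 \right)}} = \frac{1}{-13386 + \left(-236\right)^{2}} = \frac{1}{-13386 + 55696} = \frac{1}{42310}$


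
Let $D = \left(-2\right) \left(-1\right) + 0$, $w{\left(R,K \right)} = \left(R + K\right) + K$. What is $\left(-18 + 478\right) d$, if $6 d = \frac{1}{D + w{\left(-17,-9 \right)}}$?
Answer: $- \frac{230}{99} \approx -2.3232$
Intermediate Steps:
$w{\left(R,K \right)} = R + 2 K$ ($w{\left(R,K \right)} = \left(K + R\right) + K = R + 2 K$)
$D = 2$ ($D = 2 + 0 = 2$)
$d = - \frac{1}{198}$ ($d = \frac{1}{6 \left(2 + \left(-17 + 2 \left(-9\right)\right)\right)} = \frac{1}{6 \left(2 - 35\right)} = \frac{1}{6 \left(-33\right)} = \frac{1}{6} \left(- \frac{1}{33}\right) = - \frac{1}{198} \approx -0.0050505$)
$\left(-18 + 478\right) d = \left(-18 + 478\right) \left(- \frac{1}{198}\right) = 460 \left(- \frac{1}{198}\right) = - \frac{230}{99}$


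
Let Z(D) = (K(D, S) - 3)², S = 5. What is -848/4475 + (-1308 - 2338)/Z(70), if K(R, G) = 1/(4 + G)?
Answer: -661078549/1512550 ≈ -437.06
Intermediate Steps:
Z(D) = 676/81 (Z(D) = (1/(4 + 5) - 3)² = (1/9 - 3)² = (⅑ - 3)² = (-26/9)² = 676/81)
-848/4475 + (-1308 - 2338)/Z(70) = -848/4475 + (-1308 - 2338)/(676/81) = -848*1/4475 - 3646*81/676 = -848/4475 - 147663/338 = -661078549/1512550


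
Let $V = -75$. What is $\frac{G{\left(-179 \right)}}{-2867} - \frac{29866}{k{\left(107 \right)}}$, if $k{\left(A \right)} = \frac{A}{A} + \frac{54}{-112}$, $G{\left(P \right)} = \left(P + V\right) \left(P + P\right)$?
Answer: $- \frac{4797683060}{83143} \approx -57704.0$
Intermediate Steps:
$G{\left(P \right)} = 2 P \left(-75 + P\right)$ ($G{\left(P \right)} = \left(P - 75\right) \left(P + P\right) = \left(-75 + P\right) 2 P = 2 P \left(-75 + P\right)$)
$k{\left(A \right)} = \frac{29}{56}$ ($k{\left(A \right)} = 1 + 54 \left(- \frac{1}{112}\right) = 1 - \frac{27}{56} = \frac{29}{56}$)
$\frac{G{\left(-179 \right)}}{-2867} - \frac{29866}{k{\left(107 \right)}} = \frac{2 \left(-179\right) \left(-75 - 179\right)}{-2867} - \frac{29866}{\frac{29}{56}} = 2 \left(-179\right) \left(-254\right) \left(- \frac{1}{2867}\right) - \frac{1672496}{29} = 90932 \left(- \frac{1}{2867}\right) - \frac{1672496}{29} = - \frac{90932}{2867} - \frac{1672496}{29} = - \frac{4797683060}{83143}$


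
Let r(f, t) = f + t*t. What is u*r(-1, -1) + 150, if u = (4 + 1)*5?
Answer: 150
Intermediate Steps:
r(f, t) = f + t**2
u = 25 (u = 5*5 = 25)
u*r(-1, -1) + 150 = 25*(-1 + (-1)**2) + 150 = 25*(-1 + 1) + 150 = 25*0 + 150 = 0 + 150 = 150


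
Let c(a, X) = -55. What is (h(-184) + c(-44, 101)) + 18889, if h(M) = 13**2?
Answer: 19003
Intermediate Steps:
h(M) = 169
(h(-184) + c(-44, 101)) + 18889 = (169 - 55) + 18889 = 114 + 18889 = 19003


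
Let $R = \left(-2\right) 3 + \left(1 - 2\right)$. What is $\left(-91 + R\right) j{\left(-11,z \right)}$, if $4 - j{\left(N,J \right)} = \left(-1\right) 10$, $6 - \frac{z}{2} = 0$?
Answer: $-1372$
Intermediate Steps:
$z = 12$ ($z = 12 - 0 = 12 + 0 = 12$)
$j{\left(N,J \right)} = 14$ ($j{\left(N,J \right)} = 4 - \left(-1\right) 10 = 4 - -10 = 4 + 10 = 14$)
$R = -7$ ($R = -6 - 1 = -7$)
$\left(-91 + R\right) j{\left(-11,z \right)} = \left(-91 - 7\right) 14 = \left(-98\right) 14 = -1372$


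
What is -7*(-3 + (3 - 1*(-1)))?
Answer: -7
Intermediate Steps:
-7*(-3 + (3 - 1*(-1))) = -7*(-3 + (3 + 1)) = -7*(-3 + 4) = -7*1 = -7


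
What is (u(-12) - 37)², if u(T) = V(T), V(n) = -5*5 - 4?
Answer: 4356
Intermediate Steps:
V(n) = -29 (V(n) = -25 - 4 = -29)
u(T) = -29
(u(-12) - 37)² = (-29 - 37)² = (-66)² = 4356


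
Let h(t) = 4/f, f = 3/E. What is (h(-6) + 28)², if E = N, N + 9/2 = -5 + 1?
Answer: 2500/9 ≈ 277.78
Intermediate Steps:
N = -17/2 (N = -9/2 + (-5 + 1) = -9/2 - 4 = -17/2 ≈ -8.5000)
E = -17/2 ≈ -8.5000
f = -6/17 (f = 3/(-17/2) = 3*(-2/17) = -6/17 ≈ -0.35294)
h(t) = -34/3 (h(t) = 4/(-6/17) = 4*(-17/6) = -34/3)
(h(-6) + 28)² = (-34/3 + 28)² = (50/3)² = 2500/9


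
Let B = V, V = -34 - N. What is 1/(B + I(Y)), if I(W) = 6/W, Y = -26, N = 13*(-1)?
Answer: -13/276 ≈ -0.047101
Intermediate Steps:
N = -13
V = -21 (V = -34 - 1*(-13) = -34 + 13 = -21)
B = -21
1/(B + I(Y)) = 1/(-21 + 6/(-26)) = 1/(-21 + 6*(-1/26)) = 1/(-21 - 3/13) = 1/(-276/13) = -13/276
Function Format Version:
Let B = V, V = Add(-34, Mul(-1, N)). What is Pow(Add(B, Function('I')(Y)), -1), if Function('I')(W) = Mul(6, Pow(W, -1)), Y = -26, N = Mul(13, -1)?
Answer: Rational(-13, 276) ≈ -0.047101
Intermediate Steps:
N = -13
V = -21 (V = Add(-34, Mul(-1, -13)) = Add(-34, 13) = -21)
B = -21
Pow(Add(B, Function('I')(Y)), -1) = Pow(Add(-21, Mul(6, Pow(-26, -1))), -1) = Pow(Add(-21, Mul(6, Rational(-1, 26))), -1) = Pow(Add(-21, Rational(-3, 13)), -1) = Pow(Rational(-276, 13), -1) = Rational(-13, 276)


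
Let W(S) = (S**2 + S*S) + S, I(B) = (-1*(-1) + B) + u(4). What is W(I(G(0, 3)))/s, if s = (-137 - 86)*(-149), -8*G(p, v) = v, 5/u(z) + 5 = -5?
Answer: 5/1063264 ≈ 4.7025e-6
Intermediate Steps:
u(z) = -1/2 (u(z) = 5/(-5 - 5) = 5/(-10) = 5*(-1/10) = -1/2)
G(p, v) = -v/8
I(B) = 1/2 + B (I(B) = (-1*(-1) + B) - 1/2 = (1 + B) - 1/2 = 1/2 + B)
W(S) = S + 2*S**2 (W(S) = (S**2 + S**2) + S = 2*S**2 + S = S + 2*S**2)
s = 33227 (s = -223*(-149) = 33227)
W(I(G(0, 3)))/s = ((1/2 - 1/8*3)*(1 + 2*(1/2 - 1/8*3)))/33227 = ((1/2 - 3/8)*(1 + 2*(1/2 - 3/8)))*(1/33227) = ((1 + 2*(1/8))/8)*(1/33227) = ((1 + 1/4)/8)*(1/33227) = ((1/8)*(5/4))*(1/33227) = (5/32)*(1/33227) = 5/1063264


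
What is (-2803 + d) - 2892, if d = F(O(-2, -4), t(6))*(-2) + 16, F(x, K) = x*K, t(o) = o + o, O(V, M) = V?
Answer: -5631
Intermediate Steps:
t(o) = 2*o
F(x, K) = K*x
d = 64 (d = ((2*6)*(-2))*(-2) + 16 = (12*(-2))*(-2) + 16 = -24*(-2) + 16 = 48 + 16 = 64)
(-2803 + d) - 2892 = (-2803 + 64) - 2892 = -2739 - 2892 = -5631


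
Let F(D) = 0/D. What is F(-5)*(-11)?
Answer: 0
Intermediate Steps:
F(D) = 0
F(-5)*(-11) = 0*(-11) = 0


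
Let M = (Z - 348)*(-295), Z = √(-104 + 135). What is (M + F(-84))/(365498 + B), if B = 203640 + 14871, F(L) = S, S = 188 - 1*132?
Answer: 102716/584009 - 295*√31/584009 ≈ 0.17307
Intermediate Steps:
S = 56 (S = 188 - 132 = 56)
F(L) = 56
Z = √31 ≈ 5.5678
M = 102660 - 295*√31 (M = (√31 - 348)*(-295) = (-348 + √31)*(-295) = 102660 - 295*√31 ≈ 1.0102e+5)
B = 218511
(M + F(-84))/(365498 + B) = ((102660 - 295*√31) + 56)/(365498 + 218511) = (102716 - 295*√31)/584009 = (102716 - 295*√31)*(1/584009) = 102716/584009 - 295*√31/584009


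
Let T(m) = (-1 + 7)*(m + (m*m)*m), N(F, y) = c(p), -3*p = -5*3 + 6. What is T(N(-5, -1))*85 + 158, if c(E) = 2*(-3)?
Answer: -113062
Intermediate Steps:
p = 3 (p = -(-5*3 + 6)/3 = -(-15 + 6)/3 = -⅓*(-9) = 3)
c(E) = -6
N(F, y) = -6
T(m) = 6*m + 6*m³ (T(m) = 6*(m + m²*m) = 6*(m + m³) = 6*m + 6*m³)
T(N(-5, -1))*85 + 158 = (6*(-6)*(1 + (-6)²))*85 + 158 = (6*(-6)*(1 + 36))*85 + 158 = (6*(-6)*37)*85 + 158 = -1332*85 + 158 = -113220 + 158 = -113062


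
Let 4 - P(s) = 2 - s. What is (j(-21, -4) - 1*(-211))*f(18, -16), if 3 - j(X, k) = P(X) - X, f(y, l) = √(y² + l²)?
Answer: 424*√145 ≈ 5105.6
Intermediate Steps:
f(y, l) = √(l² + y²)
P(s) = 2 + s (P(s) = 4 - (2 - s) = 4 + (-2 + s) = 2 + s)
j(X, k) = 1 (j(X, k) = 3 - ((2 + X) - X) = 3 - 1*2 = 3 - 2 = 1)
(j(-21, -4) - 1*(-211))*f(18, -16) = (1 - 1*(-211))*√((-16)² + 18²) = (1 + 211)*√(256 + 324) = 212*√580 = 212*(2*√145) = 424*√145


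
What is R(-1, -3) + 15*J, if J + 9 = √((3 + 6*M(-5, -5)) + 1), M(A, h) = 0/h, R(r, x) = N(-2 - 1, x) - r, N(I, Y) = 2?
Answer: -102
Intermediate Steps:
R(r, x) = 2 - r
M(A, h) = 0
J = -7 (J = -9 + √((3 + 6*0) + 1) = -9 + √((3 + 0) + 1) = -9 + √(3 + 1) = -9 + √4 = -9 + 2 = -7)
R(-1, -3) + 15*J = (2 - 1*(-1)) + 15*(-7) = (2 + 1) - 105 = 3 - 105 = -102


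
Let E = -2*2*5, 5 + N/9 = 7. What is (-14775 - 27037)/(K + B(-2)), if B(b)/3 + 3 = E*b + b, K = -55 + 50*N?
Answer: -20906/475 ≈ -44.013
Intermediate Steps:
N = 18 (N = -45 + 9*7 = -45 + 63 = 18)
E = -20 (E = -4*5 = -20)
K = 845 (K = -55 + 50*18 = -55 + 900 = 845)
B(b) = -9 - 57*b (B(b) = -9 + 3*(-20*b + b) = -9 + 3*(-19*b) = -9 - 57*b)
(-14775 - 27037)/(K + B(-2)) = (-14775 - 27037)/(845 + (-9 - 57*(-2))) = -41812/(845 + (-9 + 114)) = -41812/(845 + 105) = -41812/950 = -41812*1/950 = -20906/475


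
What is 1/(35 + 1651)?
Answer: 1/1686 ≈ 0.00059312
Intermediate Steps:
1/(35 + 1651) = 1/1686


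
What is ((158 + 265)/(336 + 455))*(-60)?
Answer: -25380/791 ≈ -32.086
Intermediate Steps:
((158 + 265)/(336 + 455))*(-60) = (423/791)*(-60) = -25380/791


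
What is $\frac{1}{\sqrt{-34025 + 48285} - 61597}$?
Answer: $- \frac{1987}{122392779} - \frac{2 \sqrt{3565}}{3794176149} \approx -1.6266 \cdot 10^{-5}$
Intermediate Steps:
$\frac{1}{\sqrt{-34025 + 48285} - 61597} = \frac{1}{\sqrt{14260} - 61597} = \frac{1}{2 \sqrt{3565} - 61597} = \frac{1}{-61597 + 2 \sqrt{3565}}$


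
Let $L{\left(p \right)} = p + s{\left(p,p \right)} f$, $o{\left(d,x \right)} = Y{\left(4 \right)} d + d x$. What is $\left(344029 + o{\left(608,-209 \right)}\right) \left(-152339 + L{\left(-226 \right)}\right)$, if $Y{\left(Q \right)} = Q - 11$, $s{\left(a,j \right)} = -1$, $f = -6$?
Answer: $-32449451859$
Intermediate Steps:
$Y{\left(Q \right)} = -11 + Q$
$o{\left(d,x \right)} = - 7 d + d x$ ($o{\left(d,x \right)} = \left(-11 + 4\right) d + d x = - 7 d + d x$)
$L{\left(p \right)} = 6 + p$ ($L{\left(p \right)} = p - -6 = p + 6 = 6 + p$)
$\left(344029 + o{\left(608,-209 \right)}\right) \left(-152339 + L{\left(-226 \right)}\right) = \left(344029 + 608 \left(-7 - 209\right)\right) \left(-152339 + \left(6 - 226\right)\right) = \left(344029 + 608 \left(-216\right)\right) \left(-152339 - 220\right) = \left(344029 - 131328\right) \left(-152559\right) = 212701 \left(-152559\right) = -32449451859$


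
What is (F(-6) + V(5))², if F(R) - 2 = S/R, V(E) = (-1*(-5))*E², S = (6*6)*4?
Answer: 10609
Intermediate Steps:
S = 144 (S = 36*4 = 144)
V(E) = 5*E²
F(R) = 2 + 144/R
(F(-6) + V(5))² = ((2 + 144/(-6)) + 5*5²)² = ((2 + 144*(-⅙)) + 5*25)² = ((2 - 24) + 125)² = (-22 + 125)² = 103² = 10609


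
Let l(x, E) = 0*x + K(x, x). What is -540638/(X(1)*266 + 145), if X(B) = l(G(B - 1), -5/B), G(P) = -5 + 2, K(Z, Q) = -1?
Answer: 540638/121 ≈ 4468.1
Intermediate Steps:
G(P) = -3
l(x, E) = -1 (l(x, E) = 0*x - 1 = 0 - 1 = -1)
X(B) = -1
-540638/(X(1)*266 + 145) = -540638/(-1*266 + 145) = -540638/(-266 + 145) = -540638/(-121) = -540638*(-1/121) = 540638/121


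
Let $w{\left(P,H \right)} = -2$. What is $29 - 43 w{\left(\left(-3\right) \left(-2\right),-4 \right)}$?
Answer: $115$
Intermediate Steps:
$29 - 43 w{\left(\left(-3\right) \left(-2\right),-4 \right)} = 29 - -86 = 29 + 86 = 115$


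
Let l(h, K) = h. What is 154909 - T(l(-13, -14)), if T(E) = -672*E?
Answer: 146173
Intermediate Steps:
154909 - T(l(-13, -14)) = 154909 - (-672)*(-13) = 154909 - 1*8736 = 154909 - 8736 = 146173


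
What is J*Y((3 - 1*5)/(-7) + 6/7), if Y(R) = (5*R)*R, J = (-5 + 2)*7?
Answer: -960/7 ≈ -137.14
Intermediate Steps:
J = -21 (J = -3*7 = -21)
Y(R) = 5*R²
J*Y((3 - 1*5)/(-7) + 6/7) = -105*((3 - 1*5)/(-7) + 6/7)² = -105*((3 - 5)*(-⅐) + 6*(⅐))² = -105*(-2*(-⅐) + 6/7)² = -105*(2/7 + 6/7)² = -105*(8/7)² = -105*64/49 = -21*320/49 = -960/7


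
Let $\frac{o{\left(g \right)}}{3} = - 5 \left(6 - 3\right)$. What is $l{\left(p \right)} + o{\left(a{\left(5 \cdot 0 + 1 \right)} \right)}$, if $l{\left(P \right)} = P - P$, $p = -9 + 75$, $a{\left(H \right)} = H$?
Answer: $-45$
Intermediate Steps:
$o{\left(g \right)} = -45$ ($o{\left(g \right)} = 3 \left(- 5 \left(6 - 3\right)\right) = 3 \left(\left(-5\right) 3\right) = 3 \left(-15\right) = -45$)
$p = 66$
$l{\left(P \right)} = 0$
$l{\left(p \right)} + o{\left(a{\left(5 \cdot 0 + 1 \right)} \right)} = 0 - 45 = -45$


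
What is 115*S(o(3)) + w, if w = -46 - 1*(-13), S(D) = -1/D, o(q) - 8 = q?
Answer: -478/11 ≈ -43.455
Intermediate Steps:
o(q) = 8 + q
w = -33 (w = -46 + 13 = -33)
115*S(o(3)) + w = 115*(-1/(8 + 3)) - 33 = 115*(-1/11) - 33 = -115/11 - 33 = -478/11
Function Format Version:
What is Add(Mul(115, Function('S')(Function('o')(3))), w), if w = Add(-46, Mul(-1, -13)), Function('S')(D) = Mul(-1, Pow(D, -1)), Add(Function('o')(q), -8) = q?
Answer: Rational(-478, 11) ≈ -43.455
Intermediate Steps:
Function('o')(q) = Add(8, q)
w = -33 (w = Add(-46, 13) = -33)
Add(Mul(115, Function('S')(Function('o')(3))), w) = Add(Mul(115, Mul(-1, Pow(Add(8, 3), -1))), -33) = Add(Mul(115, Mul(-1, Pow(11, -1))), -33) = Add(Mul(115, Mul(-1, Rational(1, 11))), -33) = Add(Mul(115, Rational(-1, 11)), -33) = Add(Rational(-115, 11), -33) = Rational(-478, 11)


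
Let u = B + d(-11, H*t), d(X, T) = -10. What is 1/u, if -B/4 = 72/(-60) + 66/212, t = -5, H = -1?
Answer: -265/1708 ≈ -0.15515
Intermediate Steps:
B = 942/265 (B = -4*(72/(-60) + 66/212) = -4*(72*(-1/60) + 66*(1/212)) = -4*(-6/5 + 33/106) = -4*(-471/530) = 942/265 ≈ 3.5547)
u = -1708/265 (u = 942/265 - 10 = -1708/265 ≈ -6.4453)
1/u = 1/(-1708/265) = -265/1708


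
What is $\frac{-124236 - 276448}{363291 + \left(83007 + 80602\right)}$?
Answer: $- \frac{100171}{131725} \approx -0.76046$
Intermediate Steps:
$\frac{-124236 - 276448}{363291 + \left(83007 + 80602\right)} = - \frac{400684}{363291 + 163609} = - \frac{400684}{526900} = \left(-400684\right) \frac{1}{526900} = - \frac{100171}{131725}$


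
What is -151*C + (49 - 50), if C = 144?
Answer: -21745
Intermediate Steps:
-151*C + (49 - 50) = -151*144 + (49 - 50) = -21744 - 1 = -21745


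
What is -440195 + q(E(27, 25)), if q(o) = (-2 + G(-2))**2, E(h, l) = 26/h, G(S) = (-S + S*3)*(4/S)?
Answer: -440159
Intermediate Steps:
G(S) = 8 (G(S) = (-S + 3*S)*(4/S) = (2*S)*(4/S) = 8)
q(o) = 36 (q(o) = (-2 + 8)**2 = 6**2 = 36)
-440195 + q(E(27, 25)) = -440195 + 36 = -440159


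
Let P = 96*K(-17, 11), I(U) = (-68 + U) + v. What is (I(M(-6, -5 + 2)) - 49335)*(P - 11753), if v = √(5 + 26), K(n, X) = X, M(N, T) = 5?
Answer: 528410406 - 10697*√31 ≈ 5.2835e+8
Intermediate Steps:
v = √31 ≈ 5.5678
I(U) = -68 + U + √31 (I(U) = (-68 + U) + √31 = -68 + U + √31)
P = 1056 (P = 96*11 = 1056)
(I(M(-6, -5 + 2)) - 49335)*(P - 11753) = ((-68 + 5 + √31) - 49335)*(1056 - 11753) = ((-63 + √31) - 49335)*(-10697) = (-49398 + √31)*(-10697) = 528410406 - 10697*√31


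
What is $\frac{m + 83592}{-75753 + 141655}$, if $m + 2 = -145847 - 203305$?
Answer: $- \frac{132781}{32951} \approx -4.0296$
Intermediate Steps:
$m = -349154$ ($m = -2 - 349152 = -349154$)
$\frac{m + 83592}{-75753 + 141655} = \frac{-349154 + 83592}{-75753 + 141655} = - \frac{265562}{65902} = \left(-265562\right) \frac{1}{65902} = - \frac{132781}{32951}$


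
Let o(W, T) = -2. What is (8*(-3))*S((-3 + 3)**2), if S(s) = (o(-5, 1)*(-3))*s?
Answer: 0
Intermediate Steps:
S(s) = 6*s (S(s) = (-2*(-3))*s = 6*s)
(8*(-3))*S((-3 + 3)**2) = (8*(-3))*(6*(-3 + 3)**2) = -144*0**2 = -144*0 = -24*0 = 0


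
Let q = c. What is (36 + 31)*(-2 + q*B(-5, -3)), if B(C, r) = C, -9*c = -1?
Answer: -1541/9 ≈ -171.22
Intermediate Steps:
c = 1/9 (c = -1/9*(-1) = 1/9 ≈ 0.11111)
q = 1/9 ≈ 0.11111
(36 + 31)*(-2 + q*B(-5, -3)) = (36 + 31)*(-2 + (1/9)*(-5)) = 67*(-2 - 5/9) = 67*(-23/9) = -1541/9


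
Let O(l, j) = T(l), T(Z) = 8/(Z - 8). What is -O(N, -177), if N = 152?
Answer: -1/18 ≈ -0.055556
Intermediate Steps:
T(Z) = 8/(-8 + Z)
O(l, j) = 8/(-8 + l)
-O(N, -177) = -8/(-8 + 152) = -8/144 = -1*1/18 = -1/18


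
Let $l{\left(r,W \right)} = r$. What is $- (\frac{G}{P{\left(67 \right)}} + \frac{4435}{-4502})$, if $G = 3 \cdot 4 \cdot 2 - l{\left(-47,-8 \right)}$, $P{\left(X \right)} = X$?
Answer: $- \frac{22497}{301634} \approx -0.074584$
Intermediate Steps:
$G = 71$ ($G = 3 \cdot 4 \cdot 2 - -47 = 12 \cdot 2 + 47 = 24 + 47 = 71$)
$- (\frac{G}{P{\left(67 \right)}} + \frac{4435}{-4502}) = - (\frac{71}{67} + \frac{4435}{-4502}) = - (71 \cdot \frac{1}{67} + 4435 \left(- \frac{1}{4502}\right)) = - (\frac{71}{67} - \frac{4435}{4502}) = \left(-1\right) \frac{22497}{301634} = - \frac{22497}{301634}$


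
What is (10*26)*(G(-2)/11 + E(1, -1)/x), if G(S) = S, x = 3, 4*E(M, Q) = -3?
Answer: -1235/11 ≈ -112.27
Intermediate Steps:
E(M, Q) = -3/4 (E(M, Q) = (1/4)*(-3) = -3/4)
(10*26)*(G(-2)/11 + E(1, -1)/x) = (10*26)*(-2/11 - 3/4/3) = 260*(-2*1/11 - 3/4*1/3) = 260*(-2/11 - 1/4) = 260*(-19/44) = -1235/11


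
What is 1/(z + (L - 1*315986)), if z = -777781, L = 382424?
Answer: -1/711343 ≈ -1.4058e-6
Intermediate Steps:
1/(z + (L - 1*315986)) = 1/(-777781 + (382424 - 1*315986)) = 1/(-777781 + (382424 - 315986)) = 1/(-777781 + 66438) = 1/(-711343) = -1/711343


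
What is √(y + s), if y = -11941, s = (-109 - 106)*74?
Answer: I*√27851 ≈ 166.89*I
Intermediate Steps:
s = -15910 (s = -215*74 = -15910)
√(y + s) = √(-11941 - 15910) = √(-27851) = I*√27851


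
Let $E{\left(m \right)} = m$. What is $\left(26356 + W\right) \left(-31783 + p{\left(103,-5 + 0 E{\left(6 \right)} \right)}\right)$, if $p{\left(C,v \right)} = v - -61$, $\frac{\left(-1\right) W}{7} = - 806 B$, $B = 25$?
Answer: $-5311290162$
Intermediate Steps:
$W = 141050$ ($W = - 7 \left(\left(-806\right) 25\right) = \left(-7\right) \left(-20150\right) = 141050$)
$p{\left(C,v \right)} = 61 + v$ ($p{\left(C,v \right)} = v + 61 = 61 + v$)
$\left(26356 + W\right) \left(-31783 + p{\left(103,-5 + 0 E{\left(6 \right)} \right)}\right) = \left(26356 + 141050\right) \left(-31783 + \left(61 + \left(-5 + 0 \cdot 6\right)\right)\right) = 167406 \left(-31783 + \left(61 + \left(-5 + 0\right)\right)\right) = 167406 \left(-31783 + \left(61 - 5\right)\right) = 167406 \left(-31783 + 56\right) = 167406 \left(-31727\right) = -5311290162$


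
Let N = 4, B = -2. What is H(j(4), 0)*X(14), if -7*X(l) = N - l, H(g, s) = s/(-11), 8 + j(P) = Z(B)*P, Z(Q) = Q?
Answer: 0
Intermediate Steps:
j(P) = -8 - 2*P
H(g, s) = -s/11 (H(g, s) = s*(-1/11) = -s/11)
X(l) = -4/7 + l/7 (X(l) = -(4 - l)/7 = -4/7 + l/7)
H(j(4), 0)*X(14) = (-1/11*0)*(-4/7 + (⅐)*14) = 0*(-4/7 + 2) = 0*(10/7) = 0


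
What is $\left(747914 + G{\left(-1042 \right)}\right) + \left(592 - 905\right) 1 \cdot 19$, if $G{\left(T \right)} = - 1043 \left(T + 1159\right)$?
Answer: $619936$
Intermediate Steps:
$G{\left(T \right)} = -1208837 - 1043 T$ ($G{\left(T \right)} = - 1043 \left(1159 + T\right) = -1208837 - 1043 T$)
$\left(747914 + G{\left(-1042 \right)}\right) + \left(592 - 905\right) 1 \cdot 19 = \left(747914 - 122031\right) + \left(592 - 905\right) 1 \cdot 19 = \left(747914 + \left(-1208837 + 1086806\right)\right) - 5947 = \left(747914 - 122031\right) - 5947 = 625883 - 5947 = 619936$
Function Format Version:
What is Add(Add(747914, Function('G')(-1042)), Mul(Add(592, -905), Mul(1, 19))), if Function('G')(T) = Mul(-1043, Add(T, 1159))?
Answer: 619936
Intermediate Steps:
Function('G')(T) = Add(-1208837, Mul(-1043, T)) (Function('G')(T) = Mul(-1043, Add(1159, T)) = Add(-1208837, Mul(-1043, T)))
Add(Add(747914, Function('G')(-1042)), Mul(Add(592, -905), Mul(1, 19))) = Add(Add(747914, Add(-1208837, Mul(-1043, -1042))), Mul(Add(592, -905), Mul(1, 19))) = Add(Add(747914, Add(-1208837, 1086806)), Mul(-313, 19)) = Add(Add(747914, -122031), -5947) = Add(625883, -5947) = 619936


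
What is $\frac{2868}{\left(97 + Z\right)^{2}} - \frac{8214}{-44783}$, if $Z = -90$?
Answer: $\frac{128840130}{2194367} \approx 58.714$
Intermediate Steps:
$\frac{2868}{\left(97 + Z\right)^{2}} - \frac{8214}{-44783} = \frac{2868}{\left(97 - 90\right)^{2}} - \frac{8214}{-44783} = \frac{2868}{7^{2}} - - \frac{8214}{44783} = \frac{2868}{49} + \frac{8214}{44783} = \frac{128840130}{2194367}$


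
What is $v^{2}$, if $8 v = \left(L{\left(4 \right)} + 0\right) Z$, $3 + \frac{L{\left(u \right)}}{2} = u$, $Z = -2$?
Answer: $\frac{1}{4} \approx 0.25$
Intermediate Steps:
$L{\left(u \right)} = -6 + 2 u$
$v = - \frac{1}{2}$ ($v = \frac{\left(\left(-6 + 2 \cdot 4\right) + 0\right) \left(-2\right)}{8} = \frac{\left(\left(-6 + 8\right) + 0\right) \left(-2\right)}{8} = \frac{\left(2 + 0\right) \left(-2\right)}{8} = \frac{2 \left(-2\right)}{8} = \frac{1}{8} \left(-4\right) = - \frac{1}{2} \approx -0.5$)
$v^{2} = \left(- \frac{1}{2}\right)^{2} = \frac{1}{4}$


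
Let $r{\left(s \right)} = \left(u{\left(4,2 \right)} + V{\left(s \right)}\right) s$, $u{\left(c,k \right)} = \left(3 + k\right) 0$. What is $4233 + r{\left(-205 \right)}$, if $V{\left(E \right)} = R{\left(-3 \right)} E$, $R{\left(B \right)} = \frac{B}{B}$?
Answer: $46258$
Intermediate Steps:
$R{\left(B \right)} = 1$
$V{\left(E \right)} = E$ ($V{\left(E \right)} = 1 E = E$)
$u{\left(c,k \right)} = 0$
$r{\left(s \right)} = s^{2}$ ($r{\left(s \right)} = \left(0 + s\right) s = s s = s^{2}$)
$4233 + r{\left(-205 \right)} = 4233 + \left(-205\right)^{2} = 4233 + 42025 = 46258$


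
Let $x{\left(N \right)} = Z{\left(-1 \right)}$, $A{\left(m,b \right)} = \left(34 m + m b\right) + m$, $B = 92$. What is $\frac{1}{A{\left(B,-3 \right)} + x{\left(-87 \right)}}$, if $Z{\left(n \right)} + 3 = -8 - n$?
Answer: $\frac{1}{2934} \approx 0.00034083$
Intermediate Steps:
$Z{\left(n \right)} = -11 - n$ ($Z{\left(n \right)} = -3 - \left(8 + n\right) = -11 - n$)
$A{\left(m,b \right)} = 35 m + b m$ ($A{\left(m,b \right)} = \left(34 m + b m\right) + m = 35 m + b m$)
$x{\left(N \right)} = -10$ ($x{\left(N \right)} = -11 - -1 = -11 + 1 = -10$)
$\frac{1}{A{\left(B,-3 \right)} + x{\left(-87 \right)}} = \frac{1}{92 \left(35 - 3\right) - 10} = \frac{1}{92 \cdot 32 - 10} = \frac{1}{2944 - 10} = \frac{1}{2934}$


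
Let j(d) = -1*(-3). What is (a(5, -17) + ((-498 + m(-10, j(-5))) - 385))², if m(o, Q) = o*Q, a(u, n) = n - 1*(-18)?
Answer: 831744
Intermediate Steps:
a(u, n) = 18 + n (a(u, n) = n + 18 = 18 + n)
j(d) = 3
m(o, Q) = Q*o
(a(5, -17) + ((-498 + m(-10, j(-5))) - 385))² = ((18 - 17) + ((-498 + 3*(-10)) - 385))² = (1 + ((-498 - 30) - 385))² = (1 + (-528 - 385))² = (1 - 913)² = (-912)² = 831744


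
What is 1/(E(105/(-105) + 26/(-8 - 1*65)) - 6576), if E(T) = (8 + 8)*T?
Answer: -73/481632 ≈ -0.00015157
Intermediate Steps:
E(T) = 16*T
1/(E(105/(-105) + 26/(-8 - 1*65)) - 6576) = 1/(16*(105/(-105) + 26/(-8 - 1*65)) - 6576) = 1/(16*(105*(-1/105) + 26/(-8 - 65)) - 6576) = 1/(16*(-1 + 26/(-73)) - 6576) = 1/(16*(-1 + 26*(-1/73)) - 6576) = 1/(16*(-1 - 26/73) - 6576) = 1/(16*(-99/73) - 6576) = 1/(-1584/73 - 6576) = 1/(-481632/73) = -73/481632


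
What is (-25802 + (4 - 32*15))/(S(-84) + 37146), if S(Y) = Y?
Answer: -13139/18531 ≈ -0.70903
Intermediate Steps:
(-25802 + (4 - 32*15))/(S(-84) + 37146) = (-25802 + (4 - 32*15))/(-84 + 37146) = (-25802 + (4 - 480))/37062 = (-25802 - 476)*(1/37062) = -26278*1/37062 = -13139/18531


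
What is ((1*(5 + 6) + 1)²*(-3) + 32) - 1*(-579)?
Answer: 179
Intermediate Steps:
((1*(5 + 6) + 1)²*(-3) + 32) - 1*(-579) = ((1*11 + 1)²*(-3) + 32) + 579 = ((11 + 1)²*(-3) + 32) + 579 = (12²*(-3) + 32) + 579 = (144*(-3) + 32) + 579 = (-432 + 32) + 579 = -400 + 579 = 179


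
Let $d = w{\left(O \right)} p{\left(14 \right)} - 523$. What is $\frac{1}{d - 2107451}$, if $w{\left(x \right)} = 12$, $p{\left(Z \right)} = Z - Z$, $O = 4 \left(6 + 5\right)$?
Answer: $- \frac{1}{2107974} \approx -4.7439 \cdot 10^{-7}$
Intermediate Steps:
$O = 44$ ($O = 4 \cdot 11 = 44$)
$p{\left(Z \right)} = 0$
$d = -523$ ($d = 12 \cdot 0 - 523 = 0 - 523 = -523$)
$\frac{1}{d - 2107451} = \frac{1}{-523 - 2107451} = \frac{1}{-2107974} = - \frac{1}{2107974}$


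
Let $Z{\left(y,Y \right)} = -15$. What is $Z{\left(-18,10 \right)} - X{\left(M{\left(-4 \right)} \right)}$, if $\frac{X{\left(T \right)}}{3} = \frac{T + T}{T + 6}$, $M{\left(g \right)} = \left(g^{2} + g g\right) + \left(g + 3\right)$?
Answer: $- \frac{741}{37} \approx -20.027$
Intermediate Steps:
$M{\left(g \right)} = 3 + g + 2 g^{2}$ ($M{\left(g \right)} = \left(g^{2} + g^{2}\right) + \left(3 + g\right) = 2 g^{2} + \left(3 + g\right) = 3 + g + 2 g^{2}$)
$X{\left(T \right)} = \frac{6 T}{6 + T}$ ($X{\left(T \right)} = 3 \frac{T + T}{T + 6} = 3 \frac{2 T}{6 + T} = \frac{6 T}{6 + T}$)
$Z{\left(-18,10 \right)} - X{\left(M{\left(-4 \right)} \right)} = -15 - \frac{6 \left(3 - 4 + 2 \left(-4\right)^{2}\right)}{6 + \left(3 - 4 + 2 \left(-4\right)^{2}\right)} = -15 - \frac{6 \left(3 - 4 + 2 \cdot 16\right)}{6 + \left(3 - 4 + 2 \cdot 16\right)} = -15 - \frac{6 \left(3 - 4 + 32\right)}{6 + \left(3 - 4 + 32\right)} = -15 - 6 \cdot 31 \frac{1}{6 + 31} = -15 - 6 \cdot 31 \cdot \frac{1}{37} = -15 - \frac{186}{37} = - \frac{741}{37}$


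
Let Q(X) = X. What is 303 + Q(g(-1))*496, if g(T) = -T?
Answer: 799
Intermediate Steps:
303 + Q(g(-1))*496 = 303 - 1*(-1)*496 = 303 + 1*496 = 303 + 496 = 799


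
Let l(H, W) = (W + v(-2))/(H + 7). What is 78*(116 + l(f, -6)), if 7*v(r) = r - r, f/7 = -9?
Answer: 126789/14 ≈ 9056.4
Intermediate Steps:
f = -63 (f = 7*(-9) = -63)
v(r) = 0 (v(r) = (r - r)/7 = (⅐)*0 = 0)
l(H, W) = W/(7 + H) (l(H, W) = (W + 0)/(H + 7) = W/(7 + H))
78*(116 + l(f, -6)) = 78*(116 - 6/(7 - 63)) = 78*(116 - 6/(-56)) = 78*(116 - 6*(-1/56)) = 78*(116 + 3/28) = 78*(3251/28) = 126789/14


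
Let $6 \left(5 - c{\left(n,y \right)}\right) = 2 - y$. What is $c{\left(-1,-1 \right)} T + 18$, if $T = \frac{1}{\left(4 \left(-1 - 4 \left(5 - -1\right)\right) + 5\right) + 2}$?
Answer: $\frac{1113}{62} \approx 17.952$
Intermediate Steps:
$c{\left(n,y \right)} = \frac{14}{3} + \frac{y}{6}$ ($c{\left(n,y \right)} = 5 - \frac{2 - y}{6} = 5 + \left(- \frac{1}{3} + \frac{y}{6}\right) = \frac{14}{3} + \frac{y}{6}$)
$T = - \frac{1}{93}$ ($T = \frac{1}{\left(4 \left(-1 - 4 \left(5 + 1\right)\right) + 5\right) + 2} = \frac{1}{\left(4 \left(-1 - 24\right) + 5\right) + 2} = \frac{1}{\left(4 \left(-25\right) + 5\right) + 2} = \frac{1}{\left(-100 + 5\right) + 2} = \frac{1}{-95 + 2} = \frac{1}{-93} = - \frac{1}{93} \approx -0.010753$)
$c{\left(-1,-1 \right)} T + 18 = \left(\frac{14}{3} + \frac{1}{6} \left(-1\right)\right) \left(- \frac{1}{93}\right) + 18 = \left(\frac{14}{3} - \frac{1}{6}\right) \left(- \frac{1}{93}\right) + 18 = \frac{9}{2} \left(- \frac{1}{93}\right) + 18 = - \frac{3}{62} + 18 = \frac{1113}{62}$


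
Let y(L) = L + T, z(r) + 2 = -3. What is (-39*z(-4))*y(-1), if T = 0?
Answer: -195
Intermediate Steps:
z(r) = -5 (z(r) = -2 - 3 = -5)
y(L) = L (y(L) = L + 0 = L)
(-39*z(-4))*y(-1) = -39*(-5)*(-1) = 195*(-1) = -195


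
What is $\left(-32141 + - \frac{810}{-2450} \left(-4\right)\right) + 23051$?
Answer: $- \frac{2227374}{245} \approx -9091.3$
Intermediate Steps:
$\left(-32141 + - \frac{810}{-2450} \left(-4\right)\right) + 23051 = \left(-32141 + \left(-810\right) \left(- \frac{1}{2450}\right) \left(-4\right)\right) + 23051 = \left(-32141 + \frac{81}{245} \left(-4\right)\right) + 23051 = \left(-32141 - \frac{324}{245}\right) + 23051 = - \frac{7874869}{245} + 23051 = - \frac{2227374}{245}$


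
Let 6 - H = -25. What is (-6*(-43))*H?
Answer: 7998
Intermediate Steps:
H = 31 (H = 6 - 1*(-25) = 6 + 25 = 31)
(-6*(-43))*H = -6*(-43)*31 = 258*31 = 7998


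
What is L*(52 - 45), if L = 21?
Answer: 147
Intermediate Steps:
L*(52 - 45) = 21*(52 - 45) = 21*7 = 147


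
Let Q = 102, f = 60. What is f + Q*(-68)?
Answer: -6876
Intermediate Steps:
f + Q*(-68) = 60 + 102*(-68) = 60 - 6936 = -6876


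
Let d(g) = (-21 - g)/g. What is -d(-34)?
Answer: 13/34 ≈ 0.38235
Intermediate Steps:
d(g) = (-21 - g)/g
-d(-34) = -(-21 - 1*(-34))/(-34) = -(-1)*(-21 + 34)/34 = -(-1)*13/34 = -1*(-13/34) = 13/34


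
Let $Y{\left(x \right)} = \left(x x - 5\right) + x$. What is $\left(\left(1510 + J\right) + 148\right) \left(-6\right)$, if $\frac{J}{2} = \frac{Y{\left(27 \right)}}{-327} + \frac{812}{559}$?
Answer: $- \frac{605524448}{60931} \approx -9937.9$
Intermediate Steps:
$Y{\left(x \right)} = -5 + x + x^{2}$ ($Y{\left(x \right)} = \left(x^{2} - 5\right) + x = \left(-5 + x^{2}\right) + x = -5 + x + x^{2}$)
$J = - \frac{308570}{182793}$ ($J = 2 \left(\frac{-5 + 27 + 27^{2}}{-327} + \frac{812}{559}\right) = 2 \left(\left(-5 + 27 + 729\right) \left(- \frac{1}{327}\right) + 812 \cdot \frac{1}{559}\right) = 2 \left(751 \left(- \frac{1}{327}\right) + \frac{812}{559}\right) = 2 \left(- \frac{751}{327} + \frac{812}{559}\right) = 2 \left(- \frac{154285}{182793}\right) = - \frac{308570}{182793} \approx -1.6881$)
$\left(\left(1510 + J\right) + 148\right) \left(-6\right) = \left(\left(1510 - \frac{308570}{182793}\right) + 148\right) \left(-6\right) = \left(\frac{275708860}{182793} + 148\right) \left(-6\right) = \frac{302762224}{182793} \left(-6\right) = - \frac{605524448}{60931}$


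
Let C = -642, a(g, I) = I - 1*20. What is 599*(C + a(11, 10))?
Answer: -390548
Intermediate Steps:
a(g, I) = -20 + I (a(g, I) = I - 20 = -20 + I)
599*(C + a(11, 10)) = 599*(-642 + (-20 + 10)) = 599*(-642 - 10) = 599*(-652) = -390548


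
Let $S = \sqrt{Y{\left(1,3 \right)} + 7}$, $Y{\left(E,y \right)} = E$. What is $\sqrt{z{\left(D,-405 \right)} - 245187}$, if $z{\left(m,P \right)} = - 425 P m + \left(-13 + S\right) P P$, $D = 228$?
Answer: $27 \sqrt{50572 + 450 \sqrt{2}} \approx 6109.9$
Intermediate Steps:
$S = 2 \sqrt{2}$ ($S = \sqrt{1 + 7} = \sqrt{8} = 2 \sqrt{2} \approx 2.8284$)
$z{\left(m,P \right)} = P^{2} \left(-13 + 2 \sqrt{2}\right) - 425 P m$ ($z{\left(m,P \right)} = - 425 P m + \left(-13 + 2 \sqrt{2}\right) P P = - 425 P m + P \left(-13 + 2 \sqrt{2}\right) P = - 425 P m + P^{2} \left(-13 + 2 \sqrt{2}\right) = P^{2} \left(-13 + 2 \sqrt{2}\right) - 425 P m$)
$\sqrt{z{\left(D,-405 \right)} - 245187} = \sqrt{- 405 \left(\left(-425\right) 228 - -5265 + 2 \left(-405\right) \sqrt{2}\right) - 245187} = \sqrt{- 405 \left(-96900 + 5265 - 810 \sqrt{2}\right) - 245187} = \sqrt{- 405 \left(-91635 - 810 \sqrt{2}\right) - 245187} = \sqrt{\left(37112175 + 328050 \sqrt{2}\right) - 245187} = \sqrt{36866988 + 328050 \sqrt{2}}$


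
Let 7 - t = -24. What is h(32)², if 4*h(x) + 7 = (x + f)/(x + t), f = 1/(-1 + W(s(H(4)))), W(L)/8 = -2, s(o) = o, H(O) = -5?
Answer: 1343281/509796 ≈ 2.6349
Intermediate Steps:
t = 31 (t = 7 - 1*(-24) = 7 + 24 = 31)
W(L) = -16 (W(L) = 8*(-2) = -16)
f = -1/17 (f = 1/(-1 - 16) = 1/(-17) = -1/17 ≈ -0.058824)
h(x) = -7/4 + (-1/17 + x)/(4*(31 + x)) (h(x) = -7/4 + ((x - 1/17)/(x + 31))/4 = -7/4 + ((-1/17 + x)/(31 + x))/4 = -7/4 + (-1/17 + x)/(4*(31 + x)))
h(32)² = (3*(-615 - 17*32)/(34*(31 + 32)))² = ((3/34)*(-615 - 544)/63)² = ((3/34)*(1/63)*(-1159))² = (-1159/714)² = 1343281/509796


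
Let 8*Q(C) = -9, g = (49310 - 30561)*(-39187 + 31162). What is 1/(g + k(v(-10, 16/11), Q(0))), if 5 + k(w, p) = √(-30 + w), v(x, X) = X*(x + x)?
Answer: -165506803/24902274399346255 - I*√286/49804548798692510 ≈ -6.6463e-9 - 3.3956e-16*I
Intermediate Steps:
v(x, X) = 2*X*x (v(x, X) = X*(2*x) = 2*X*x)
g = -150460725 (g = 18749*(-8025) = -150460725)
Q(C) = -9/8 (Q(C) = (⅛)*(-9) = -9/8)
k(w, p) = -5 + √(-30 + w)
1/(g + k(v(-10, 16/11), Q(0))) = 1/(-150460725 + (-5 + √(-30 + 2*(16/11)*(-10)))) = 1/(-150460725 + (-5 + √(-30 - 320/11))) = 1/(-150460725 + (-5 + √(-650/11))) = 1/(-150460725 + (-5 + 5*I*√286/11)) = 1/(-150460730 + 5*I*√286/11)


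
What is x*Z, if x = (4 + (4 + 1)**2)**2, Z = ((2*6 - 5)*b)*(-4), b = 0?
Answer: 0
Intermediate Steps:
Z = 0 (Z = ((2*6 - 5)*0)*(-4) = ((12 - 5)*0)*(-4) = (7*0)*(-4) = 0*(-4) = 0)
x = 841 (x = (4 + 5**2)**2 = (4 + 25)**2 = 29**2 = 841)
x*Z = 841*0 = 0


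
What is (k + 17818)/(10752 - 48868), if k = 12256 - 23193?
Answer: -6881/38116 ≈ -0.18053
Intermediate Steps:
k = -10937
(k + 17818)/(10752 - 48868) = (-10937 + 17818)/(10752 - 48868) = 6881/(-38116) = 6881*(-1/38116) = -6881/38116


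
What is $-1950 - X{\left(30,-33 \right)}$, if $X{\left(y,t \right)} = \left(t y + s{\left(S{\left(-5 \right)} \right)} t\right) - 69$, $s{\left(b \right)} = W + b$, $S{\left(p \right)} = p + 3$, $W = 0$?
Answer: $-957$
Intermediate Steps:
$S{\left(p \right)} = 3 + p$
$s{\left(b \right)} = b$ ($s{\left(b \right)} = 0 + b = b$)
$X{\left(y,t \right)} = -69 - 2 t + t y$ ($X{\left(y,t \right)} = \left(t y + \left(3 - 5\right) t\right) - 69 = \left(t y - 2 t\right) - 69 = \left(- 2 t + t y\right) - 69 = -69 - 2 t + t y$)
$-1950 - X{\left(30,-33 \right)} = -1950 - \left(-69 - -66 - 990\right) = -1950 - \left(-69 + 66 - 990\right) = -1950 - -993 = -1950 + 993 = -957$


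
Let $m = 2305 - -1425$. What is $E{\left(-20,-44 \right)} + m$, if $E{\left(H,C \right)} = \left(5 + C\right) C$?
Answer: $5446$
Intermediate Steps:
$E{\left(H,C \right)} = C \left(5 + C\right)$
$m = 3730$ ($m = 2305 + 1425 = 3730$)
$E{\left(-20,-44 \right)} + m = - 44 \left(5 - 44\right) + 3730 = \left(-44\right) \left(-39\right) + 3730 = 1716 + 3730 = 5446$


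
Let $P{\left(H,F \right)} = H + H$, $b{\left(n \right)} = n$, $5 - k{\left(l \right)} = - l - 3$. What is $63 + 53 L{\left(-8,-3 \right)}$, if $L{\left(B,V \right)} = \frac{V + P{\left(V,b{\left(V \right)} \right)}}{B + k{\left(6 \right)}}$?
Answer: $- \frac{33}{2} \approx -16.5$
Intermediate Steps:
$k{\left(l \right)} = 8 + l$ ($k{\left(l \right)} = 5 - \left(- l - 3\right) = 5 - \left(-3 - l\right) = 5 + \left(3 + l\right) = 8 + l$)
$P{\left(H,F \right)} = 2 H$
$L{\left(B,V \right)} = \frac{3 V}{14 + B}$ ($L{\left(B,V \right)} = \frac{V + 2 V}{B + \left(8 + 6\right)} = \frac{3 V}{B + 14} = \frac{3 V}{14 + B}$)
$63 + 53 L{\left(-8,-3 \right)} = 63 + 53 \cdot 3 \left(-3\right) \frac{1}{14 - 8} = 63 + 53 \cdot 3 \left(-3\right) \frac{1}{6} = 63 + 53 \left(- \frac{3}{2}\right) = 63 - \frac{159}{2} = - \frac{33}{2}$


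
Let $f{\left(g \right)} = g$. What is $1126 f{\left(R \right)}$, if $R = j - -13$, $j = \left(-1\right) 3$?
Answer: $11260$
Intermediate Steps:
$j = -3$
$R = 10$ ($R = -3 - -13 = -3 + 13 = 10$)
$1126 f{\left(R \right)} = 1126 \cdot 10 = 11260$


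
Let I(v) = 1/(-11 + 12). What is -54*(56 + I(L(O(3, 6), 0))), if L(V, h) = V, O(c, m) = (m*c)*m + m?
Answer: -3078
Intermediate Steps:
O(c, m) = m + c*m² (O(c, m) = (c*m)*m + m = c*m² + m = m + c*m²)
I(v) = 1 (I(v) = 1/1 = 1)
-54*(56 + I(L(O(3, 6), 0))) = -54*(56 + 1) = -54*57 = -3078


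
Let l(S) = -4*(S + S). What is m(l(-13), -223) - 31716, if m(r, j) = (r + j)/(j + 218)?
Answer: -158461/5 ≈ -31692.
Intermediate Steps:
l(S) = -8*S
m(r, j) = (j + r)/(218 + j)
m(l(-13), -223) - 31716 = (-223 - 8*(-13))/(218 - 223) - 31716 = (-223 + 104)/(-5) - 31716 = -⅕*(-119) - 31716 = 119/5 - 31716 = -158461/5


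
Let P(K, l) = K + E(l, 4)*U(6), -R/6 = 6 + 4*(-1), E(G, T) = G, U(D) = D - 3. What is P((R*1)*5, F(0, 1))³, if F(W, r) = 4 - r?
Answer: -132651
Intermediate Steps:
U(D) = -3 + D
R = -12 (R = -6*(6 + 4*(-1)) = -6*(6 - 4) = -6*2 = -12)
P(K, l) = K + 3*l (P(K, l) = K + l*(-3 + 6) = K + l*3 = K + 3*l)
P((R*1)*5, F(0, 1))³ = (-12*1*5 + 3*(4 - 1*1))³ = (-12*5 + 3*(4 - 1))³ = (-60 + 3*3)³ = (-60 + 9)³ = (-51)³ = -132651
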